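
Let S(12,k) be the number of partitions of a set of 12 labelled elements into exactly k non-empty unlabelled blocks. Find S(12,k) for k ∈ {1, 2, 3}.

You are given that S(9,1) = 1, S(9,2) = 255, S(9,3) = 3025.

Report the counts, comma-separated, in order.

[10] T[10,1]:1*1+0=1 · T[10,2]:2*255+1=511 · T[10,3]:3*3025+255=9330
[11] T[11,1]:1*1+0=1 · T[11,2]:2*511+1=1023 · T[11,3]:3*9330+511=28501
[12] T[12,1]:1*1+0=1 · T[12,2]:2*1023+1=2047 · T[12,3]:3*28501+1023=86526
Read S(12,1) = 1, S(12,2) = 2047, S(12,3) = 86526.

1, 2047, 86526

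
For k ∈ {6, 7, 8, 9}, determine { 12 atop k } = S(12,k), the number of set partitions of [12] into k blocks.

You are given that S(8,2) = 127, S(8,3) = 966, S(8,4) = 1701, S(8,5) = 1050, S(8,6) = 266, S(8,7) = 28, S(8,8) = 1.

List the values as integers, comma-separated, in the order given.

1323652, 627396, 159027, 22275

i=9: T(9,3)=127+3·966=3025 | T(9,4)=966+4·1701=7770 | T(9,5)=1701+5·1050=6951 | T(9,6)=1050+6·266=2646 | T(9,7)=266+7·28=462 | T(9,8)=28+8·1=36 | T(9,9)=1+9·0=1
i=10: T(10,4)=3025+4·7770=34105 | T(10,5)=7770+5·6951=42525 | T(10,6)=6951+6·2646=22827 | T(10,7)=2646+7·462=5880 | T(10,8)=462+8·36=750 | T(10,9)=36+9·1=45
i=11: T(11,5)=34105+5·42525=246730 | T(11,6)=42525+6·22827=179487 | T(11,7)=22827+7·5880=63987 | T(11,8)=5880+8·750=11880 | T(11,9)=750+9·45=1155
i=12: T(12,6)=246730+6·179487=1323652 | T(12,7)=179487+7·63987=627396 | T(12,8)=63987+8·11880=159027 | T(12,9)=11880+9·1155=22275
Read S(12,6) = 1323652, S(12,7) = 627396, S(12,8) = 159027, S(12,9) = 22275.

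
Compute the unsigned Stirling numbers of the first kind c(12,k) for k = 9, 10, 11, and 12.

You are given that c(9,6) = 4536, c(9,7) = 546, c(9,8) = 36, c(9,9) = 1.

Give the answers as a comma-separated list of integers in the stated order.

@10  (10,7):546·9+4536→9450, (10,8):36·9+546→870, (10,9):1·9+36→45, (10,10):0·9+1→1
@11  (11,8):870·10+9450→18150, (11,9):45·10+870→1320, (11,10):1·10+45→55, (11,11):0·10+1→1
@12  (12,9):1320·11+18150→32670, (12,10):55·11+1320→1925, (12,11):1·11+55→66, (12,12):0·11+1→1
Read c(12,9) = 32670, c(12,10) = 1925, c(12,11) = 66, c(12,12) = 1.

32670, 1925, 66, 1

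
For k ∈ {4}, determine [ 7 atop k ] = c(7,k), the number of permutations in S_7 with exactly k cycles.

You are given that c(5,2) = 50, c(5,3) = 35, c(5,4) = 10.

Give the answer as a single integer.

row 6: T[6][3]=5·35+50=225  T[6][4]=5·10+35=85
row 7: T[7][4]=6·85+225=735
Read c(7,4) = 735.

735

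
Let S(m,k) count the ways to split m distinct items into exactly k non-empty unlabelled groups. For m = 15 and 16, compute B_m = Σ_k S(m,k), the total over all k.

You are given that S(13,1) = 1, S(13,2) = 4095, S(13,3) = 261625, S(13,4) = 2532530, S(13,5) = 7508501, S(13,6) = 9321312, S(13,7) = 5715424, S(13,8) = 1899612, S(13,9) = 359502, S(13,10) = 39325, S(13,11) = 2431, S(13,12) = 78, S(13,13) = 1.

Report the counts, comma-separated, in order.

r14: T_14,1=1×1+0=1; T_14,2=2×4095+1=8191; T_14,3=3×261625+4095=788970; T_14,4=4×2532530+261625=10391745; T_14,5=5×7508501+2532530=40075035; T_14,6=6×9321312+7508501=63436373; T_14,7=7×5715424+9321312=49329280; T_14,8=8×1899612+5715424=20912320; T_14,9=9×359502+1899612=5135130; T_14,10=10×39325+359502=752752; T_14,11=11×2431+39325=66066; T_14,12=12×78+2431=3367; T_14,13=13×1+78=91; T_14,14=14×0+1=1
r15: T_15,1=1×1+0=1; T_15,2=2×8191+1=16383; T_15,3=3×788970+8191=2375101; T_15,4=4×10391745+788970=42355950; T_15,5=5×40075035+10391745=210766920; T_15,6=6×63436373+40075035=420693273; T_15,7=7×49329280+63436373=408741333; T_15,8=8×20912320+49329280=216627840; T_15,9=9×5135130+20912320=67128490; T_15,10=10×752752+5135130=12662650; T_15,11=11×66066+752752=1479478; T_15,12=12×3367+66066=106470; T_15,13=13×91+3367=4550; T_15,14=14×1+91=105; T_15,15=15×0+1=1
r16: T_16,1=1×1+0=1; T_16,2=2×16383+1=32767; T_16,3=3×2375101+16383=7141686; T_16,4=4×42355950+2375101=171798901; T_16,5=5×210766920+42355950=1096190550; T_16,6=6×420693273+210766920=2734926558; T_16,7=7×408741333+420693273=3281882604; T_16,8=8×216627840+408741333=2141764053; T_16,9=9×67128490+216627840=820784250; T_16,10=10×12662650+67128490=193754990; T_16,11=11×1479478+12662650=28936908; T_16,12=12×106470+1479478=2757118; T_16,13=13×4550+106470=165620; T_16,14=14×105+4550=6020; T_16,15=15×1+105=120; T_16,16=16×0+1=1
B_15 = ΣS(15,k) = 1+16383+2375101+42355950+210766920+420693273+408741333+216627840+67128490+12662650+1479478+106470+4550+105+1 = 1382958545
B_16 = ΣS(16,k) = 1+32767+7141686+171798901+1096190550+2734926558+3281882604+2141764053+820784250+193754990+28936908+2757118+165620+6020+120+1 = 10480142147

1382958545, 10480142147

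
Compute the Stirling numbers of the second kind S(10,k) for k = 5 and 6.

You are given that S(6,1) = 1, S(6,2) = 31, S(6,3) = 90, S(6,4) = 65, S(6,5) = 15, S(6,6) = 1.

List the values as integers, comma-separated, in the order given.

@7  (7,2):31·2+1→63, (7,3):90·3+31→301, (7,4):65·4+90→350, (7,5):15·5+65→140, (7,6):1·6+15→21
@8  (8,3):301·3+63→966, (8,4):350·4+301→1701, (8,5):140·5+350→1050, (8,6):21·6+140→266
@9  (9,4):1701·4+966→7770, (9,5):1050·5+1701→6951, (9,6):266·6+1050→2646
@10  (10,5):6951·5+7770→42525, (10,6):2646·6+6951→22827
Read S(10,5) = 42525, S(10,6) = 22827.

42525, 22827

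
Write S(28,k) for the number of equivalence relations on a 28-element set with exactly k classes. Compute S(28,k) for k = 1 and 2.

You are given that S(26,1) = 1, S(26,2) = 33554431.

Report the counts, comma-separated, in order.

1, 134217727

i=27: T(27,1)=0+1·1=1 | T(27,2)=1+2·33554431=67108863
i=28: T(28,1)=0+1·1=1 | T(28,2)=1+2·67108863=134217727
Read S(28,1) = 1, S(28,2) = 134217727.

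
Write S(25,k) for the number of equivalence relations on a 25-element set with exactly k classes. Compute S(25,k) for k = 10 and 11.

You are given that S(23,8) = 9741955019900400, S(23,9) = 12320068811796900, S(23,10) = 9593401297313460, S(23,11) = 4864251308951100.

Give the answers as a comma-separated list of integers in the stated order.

1203163392175387500, 802355904438462660

i=24: T(24,9)=9741955019900400+9·12320068811796900=120622574326072500 | T(24,10)=12320068811796900+10·9593401297313460=108254081784931500 | T(24,11)=9593401297313460+11·4864251308951100=63100165695775560
i=25: T(25,10)=120622574326072500+10·108254081784931500=1203163392175387500 | T(25,11)=108254081784931500+11·63100165695775560=802355904438462660
Read S(25,10) = 1203163392175387500, S(25,11) = 802355904438462660.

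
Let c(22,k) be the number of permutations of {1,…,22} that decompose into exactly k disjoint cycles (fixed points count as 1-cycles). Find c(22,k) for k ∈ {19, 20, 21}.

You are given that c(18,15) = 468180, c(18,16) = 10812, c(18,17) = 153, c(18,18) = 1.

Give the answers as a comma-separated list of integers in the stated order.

1689765, 25025, 231

@19  (19,16):10812·18+468180→662796, (19,17):153·18+10812→13566, (19,18):1·18+153→171, (19,19):0·18+1→1
@20  (20,17):13566·19+662796→920550, (20,18):171·19+13566→16815, (20,19):1·19+171→190, (20,20):0·19+1→1
@21  (21,18):16815·20+920550→1256850, (21,19):190·20+16815→20615, (21,20):1·20+190→210, (21,21):0·20+1→1
@22  (22,19):20615·21+1256850→1689765, (22,20):210·21+20615→25025, (22,21):1·21+210→231
Read c(22,19) = 1689765, c(22,20) = 25025, c(22,21) = 231.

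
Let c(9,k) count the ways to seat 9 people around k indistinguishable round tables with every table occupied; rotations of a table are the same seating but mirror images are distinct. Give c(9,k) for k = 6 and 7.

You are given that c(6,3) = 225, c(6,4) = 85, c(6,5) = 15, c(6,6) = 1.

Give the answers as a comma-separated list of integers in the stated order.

i=7: T(7,4)=225+6·85=735 | T(7,5)=85+6·15=175 | T(7,6)=15+6·1=21 | T(7,7)=1+6·0=1
i=8: T(8,5)=735+7·175=1960 | T(8,6)=175+7·21=322 | T(8,7)=21+7·1=28
i=9: T(9,6)=1960+8·322=4536 | T(9,7)=322+8·28=546
Read c(9,6) = 4536, c(9,7) = 546.

4536, 546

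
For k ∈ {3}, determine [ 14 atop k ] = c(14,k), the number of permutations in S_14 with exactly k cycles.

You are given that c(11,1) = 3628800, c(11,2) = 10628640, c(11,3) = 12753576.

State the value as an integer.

26596717056

[12] T[12,1]:11*3628800+0=39916800 · T[12,2]:11*10628640+3628800=120543840 · T[12,3]:11*12753576+10628640=150917976
[13] T[13,2]:12*120543840+39916800=1486442880 · T[13,3]:12*150917976+120543840=1931559552
[14] T[14,3]:13*1931559552+1486442880=26596717056
Read c(14,3) = 26596717056.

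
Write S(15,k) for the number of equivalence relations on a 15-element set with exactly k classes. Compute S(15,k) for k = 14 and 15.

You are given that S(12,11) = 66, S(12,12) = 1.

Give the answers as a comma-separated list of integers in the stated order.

105, 1

i=13: T(13,12)=66+12·1=78 | T(13,13)=1+13·0=1
i=14: T(14,13)=78+13·1=91 | T(14,14)=1+14·0=1
i=15: T(15,14)=91+14·1=105 | T(15,15)=1+15·0=1
Read S(15,14) = 105, S(15,15) = 1.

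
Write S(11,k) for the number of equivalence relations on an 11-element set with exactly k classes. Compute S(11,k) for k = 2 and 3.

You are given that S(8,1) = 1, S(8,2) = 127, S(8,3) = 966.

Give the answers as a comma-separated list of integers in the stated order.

1023, 28501

@9  (9,1):1·1+0→1, (9,2):127·2+1→255, (9,3):966·3+127→3025
@10  (10,1):1·1+0→1, (10,2):255·2+1→511, (10,3):3025·3+255→9330
@11  (11,2):511·2+1→1023, (11,3):9330·3+511→28501
Read S(11,2) = 1023, S(11,3) = 28501.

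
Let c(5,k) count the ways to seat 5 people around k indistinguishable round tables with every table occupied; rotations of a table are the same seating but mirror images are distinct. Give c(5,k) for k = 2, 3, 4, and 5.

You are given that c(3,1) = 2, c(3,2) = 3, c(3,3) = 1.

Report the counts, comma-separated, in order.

50, 35, 10, 1

i=4: T(4,1)=0+3·2=6 | T(4,2)=2+3·3=11 | T(4,3)=3+3·1=6 | T(4,4)=1+3·0=1
i=5: T(5,2)=6+4·11=50 | T(5,3)=11+4·6=35 | T(5,4)=6+4·1=10 | T(5,5)=1+4·0=1
Read c(5,2) = 50, c(5,3) = 35, c(5,4) = 10, c(5,5) = 1.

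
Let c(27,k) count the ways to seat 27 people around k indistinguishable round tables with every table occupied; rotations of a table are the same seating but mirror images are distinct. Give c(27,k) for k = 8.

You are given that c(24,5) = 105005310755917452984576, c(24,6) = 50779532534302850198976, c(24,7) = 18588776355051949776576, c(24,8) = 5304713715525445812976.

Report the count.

[25] T[25,6]:24*50779532534302850198976+105005310755917452984576=1323714091579185857760000 · T[25,7]:24*18588776355051949776576+50779532534302850198976=496910165055549644836800 · T[25,8]:24*5304713715525445812976+18588776355051949776576=145901905527662649288000
[26] T[26,7]:25*496910165055549644836800+1323714091579185857760000=13746468217967926978680000 · T[26,8]:25*145901905527662649288000+496910165055549644836800=4144457803247115877036800
[27] T[27,8]:26*4144457803247115877036800+13746468217967926978680000=121502371102392939781636800
Read c(27,8) = 121502371102392939781636800.

121502371102392939781636800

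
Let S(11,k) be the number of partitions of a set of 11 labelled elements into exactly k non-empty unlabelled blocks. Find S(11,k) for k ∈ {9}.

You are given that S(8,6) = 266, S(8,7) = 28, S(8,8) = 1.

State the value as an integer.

@9  (9,7):28·7+266→462, (9,8):1·8+28→36, (9,9):0·9+1→1
@10  (10,8):36·8+462→750, (10,9):1·9+36→45
@11  (11,9):45·9+750→1155
Read S(11,9) = 1155.

1155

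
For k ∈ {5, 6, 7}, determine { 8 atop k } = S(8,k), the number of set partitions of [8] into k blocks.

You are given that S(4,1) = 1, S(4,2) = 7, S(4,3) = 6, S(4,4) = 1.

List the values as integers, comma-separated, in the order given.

1050, 266, 28

i=5: T(5,2)=1+2·7=15 | T(5,3)=7+3·6=25 | T(5,4)=6+4·1=10 | T(5,5)=1+5·0=1
i=6: T(6,3)=15+3·25=90 | T(6,4)=25+4·10=65 | T(6,5)=10+5·1=15 | T(6,6)=1+6·0=1
i=7: T(7,4)=90+4·65=350 | T(7,5)=65+5·15=140 | T(7,6)=15+6·1=21 | T(7,7)=1+7·0=1
i=8: T(8,5)=350+5·140=1050 | T(8,6)=140+6·21=266 | T(8,7)=21+7·1=28
Read S(8,5) = 1050, S(8,6) = 266, S(8,7) = 28.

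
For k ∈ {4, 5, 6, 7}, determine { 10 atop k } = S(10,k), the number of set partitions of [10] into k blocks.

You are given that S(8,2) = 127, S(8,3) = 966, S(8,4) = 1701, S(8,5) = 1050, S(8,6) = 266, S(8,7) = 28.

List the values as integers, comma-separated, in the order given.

i=9: T(9,3)=127+3·966=3025 | T(9,4)=966+4·1701=7770 | T(9,5)=1701+5·1050=6951 | T(9,6)=1050+6·266=2646 | T(9,7)=266+7·28=462
i=10: T(10,4)=3025+4·7770=34105 | T(10,5)=7770+5·6951=42525 | T(10,6)=6951+6·2646=22827 | T(10,7)=2646+7·462=5880
Read S(10,4) = 34105, S(10,5) = 42525, S(10,6) = 22827, S(10,7) = 5880.

34105, 42525, 22827, 5880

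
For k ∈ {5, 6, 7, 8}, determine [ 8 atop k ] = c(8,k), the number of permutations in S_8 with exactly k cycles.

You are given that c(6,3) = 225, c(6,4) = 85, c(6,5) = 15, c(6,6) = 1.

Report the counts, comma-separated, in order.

r7: T_7,4=6×85+225=735; T_7,5=6×15+85=175; T_7,6=6×1+15=21; T_7,7=6×0+1=1
r8: T_8,5=7×175+735=1960; T_8,6=7×21+175=322; T_8,7=7×1+21=28; T_8,8=7×0+1=1
Read c(8,5) = 1960, c(8,6) = 322, c(8,7) = 28, c(8,8) = 1.

1960, 322, 28, 1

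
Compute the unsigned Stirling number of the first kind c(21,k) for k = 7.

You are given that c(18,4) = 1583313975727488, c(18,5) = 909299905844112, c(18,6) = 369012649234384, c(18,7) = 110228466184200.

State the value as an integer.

1206647803780373360

[19] T[19,5]:18*909299905844112+1583313975727488=17950712280921504 · T[19,6]:18*369012649234384+909299905844112=7551527592063024 · T[19,7]:18*110228466184200+369012649234384=2353125040549984
[20] T[20,6]:19*7551527592063024+17950712280921504=161429736530118960 · T[20,7]:19*2353125040549984+7551527592063024=52260903362512720
[21] T[21,7]:20*52260903362512720+161429736530118960=1206647803780373360
Read c(21,7) = 1206647803780373360.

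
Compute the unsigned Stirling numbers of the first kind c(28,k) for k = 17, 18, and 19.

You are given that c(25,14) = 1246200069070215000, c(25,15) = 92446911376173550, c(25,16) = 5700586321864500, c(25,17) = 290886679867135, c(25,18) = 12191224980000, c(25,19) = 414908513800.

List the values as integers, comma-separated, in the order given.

25117208862499312650, 1340675942971287195, 60383004803151030

i=26: T(26,15)=1246200069070215000+25·92446911376173550=3557372853474553750 | T(26,16)=92446911376173550+25·5700586321864500=234961569422786050 | T(26,17)=5700586321864500+25·290886679867135=12972753318542875 | T(26,18)=290886679867135+25·12191224980000=595667304367135 | T(26,19)=12191224980000+25·414908513800=22563937825000
i=27: T(27,16)=3557372853474553750+26·234961569422786050=9666373658466991050 | T(27,17)=234961569422786050+26·12972753318542875=572253155704900800 | T(27,18)=12972753318542875+26·595667304367135=28460103232088385 | T(27,19)=595667304367135+26·22563937825000=1182329687817135
i=28: T(28,17)=9666373658466991050+27·572253155704900800=25117208862499312650 | T(28,18)=572253155704900800+27·28460103232088385=1340675942971287195 | T(28,19)=28460103232088385+27·1182329687817135=60383004803151030
Read c(28,17) = 25117208862499312650, c(28,18) = 1340675942971287195, c(28,19) = 60383004803151030.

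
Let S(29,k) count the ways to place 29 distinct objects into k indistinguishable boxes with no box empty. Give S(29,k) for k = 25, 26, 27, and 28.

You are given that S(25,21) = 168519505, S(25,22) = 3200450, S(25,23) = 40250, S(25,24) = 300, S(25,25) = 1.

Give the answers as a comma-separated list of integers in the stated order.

626551380, 8336601, 74907, 406

i=26: T(26,22)=168519505+22·3200450=238929405 | T(26,23)=3200450+23·40250=4126200 | T(26,24)=40250+24·300=47450 | T(26,25)=300+25·1=325 | T(26,26)=1+26·0=1
i=27: T(27,23)=238929405+23·4126200=333832005 | T(27,24)=4126200+24·47450=5265000 | T(27,25)=47450+25·325=55575 | T(27,26)=325+26·1=351 | T(27,27)=1+27·0=1
i=28: T(28,24)=333832005+24·5265000=460192005 | T(28,25)=5265000+25·55575=6654375 | T(28,26)=55575+26·351=64701 | T(28,27)=351+27·1=378 | T(28,28)=1+28·0=1
i=29: T(29,25)=460192005+25·6654375=626551380 | T(29,26)=6654375+26·64701=8336601 | T(29,27)=64701+27·378=74907 | T(29,28)=378+28·1=406
Read S(29,25) = 626551380, S(29,26) = 8336601, S(29,27) = 74907, S(29,28) = 406.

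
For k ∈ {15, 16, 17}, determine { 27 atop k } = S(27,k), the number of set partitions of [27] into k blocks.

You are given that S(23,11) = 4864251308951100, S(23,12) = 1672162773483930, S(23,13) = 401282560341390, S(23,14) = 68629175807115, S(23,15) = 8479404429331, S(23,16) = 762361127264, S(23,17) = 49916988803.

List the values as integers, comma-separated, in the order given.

1834634071262848260, 294063066070824960, 35569317763922670

r24: T_24,12=12×1672162773483930+4864251308951100=24930204590758260; T_24,13=13×401282560341390+1672162773483930=6888836057922000; T_24,14=14×68629175807115+401282560341390=1362091021641000; T_24,15=15×8479404429331+68629175807115=195820242247080; T_24,16=16×762361127264+8479404429331=20677182465555; T_24,17=17×49916988803+762361127264=1610949936915
r25: T_25,13=13×6888836057922000+24930204590758260=114485073343744260; T_25,14=14×1362091021641000+6888836057922000=25958110360896000; T_25,15=15×195820242247080+1362091021641000=4299394655347200; T_25,16=16×20677182465555+195820242247080=526655161695960; T_25,17=17×1610949936915+20677182465555=48063331393110
r26: T_26,14=14×25958110360896000+114485073343744260=477898618396288260; T_26,15=15×4299394655347200+25958110360896000=90449030191104000; T_26,16=16×526655161695960+4299394655347200=12725877242482560; T_26,17=17×48063331393110+526655161695960=1343731795378830
r27: T_27,15=15×90449030191104000+477898618396288260=1834634071262848260; T_27,16=16×12725877242482560+90449030191104000=294063066070824960; T_27,17=17×1343731795378830+12725877242482560=35569317763922670
Read S(27,15) = 1834634071262848260, S(27,16) = 294063066070824960, S(27,17) = 35569317763922670.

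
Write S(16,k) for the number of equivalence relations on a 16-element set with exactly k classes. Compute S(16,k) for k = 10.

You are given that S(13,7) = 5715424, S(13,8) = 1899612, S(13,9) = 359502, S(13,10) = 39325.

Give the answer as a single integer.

193754990

row 14: T[14][8]=8·1899612+5715424=20912320  T[14][9]=9·359502+1899612=5135130  T[14][10]=10·39325+359502=752752
row 15: T[15][9]=9·5135130+20912320=67128490  T[15][10]=10·752752+5135130=12662650
row 16: T[16][10]=10·12662650+67128490=193754990
Read S(16,10) = 193754990.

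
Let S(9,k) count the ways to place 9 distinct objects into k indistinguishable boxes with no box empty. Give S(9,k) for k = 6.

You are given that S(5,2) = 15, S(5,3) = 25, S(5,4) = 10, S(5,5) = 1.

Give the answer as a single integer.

@6  (6,3):25·3+15→90, (6,4):10·4+25→65, (6,5):1·5+10→15, (6,6):0·6+1→1
@7  (7,4):65·4+90→350, (7,5):15·5+65→140, (7,6):1·6+15→21
@8  (8,5):140·5+350→1050, (8,6):21·6+140→266
@9  (9,6):266·6+1050→2646
Read S(9,6) = 2646.

2646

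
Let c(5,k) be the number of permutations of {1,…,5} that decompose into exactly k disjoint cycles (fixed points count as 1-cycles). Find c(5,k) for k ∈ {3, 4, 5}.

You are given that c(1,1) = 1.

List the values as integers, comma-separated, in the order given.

row 2: T[2][1]=1·1+0=1  T[2][2]=1·0+1=1
row 3: T[3][1]=2·1+0=2  T[3][2]=2·1+1=3  T[3][3]=2·0+1=1
row 4: T[4][2]=3·3+2=11  T[4][3]=3·1+3=6  T[4][4]=3·0+1=1
row 5: T[5][3]=4·6+11=35  T[5][4]=4·1+6=10  T[5][5]=4·0+1=1
Read c(5,3) = 35, c(5,4) = 10, c(5,5) = 1.

35, 10, 1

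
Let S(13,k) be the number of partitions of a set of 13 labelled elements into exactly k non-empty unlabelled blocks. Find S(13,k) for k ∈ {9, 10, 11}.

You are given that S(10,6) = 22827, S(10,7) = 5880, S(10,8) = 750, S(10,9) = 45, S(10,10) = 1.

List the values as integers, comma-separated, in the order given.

r11: T_11,7=7×5880+22827=63987; T_11,8=8×750+5880=11880; T_11,9=9×45+750=1155; T_11,10=10×1+45=55; T_11,11=11×0+1=1
r12: T_12,8=8×11880+63987=159027; T_12,9=9×1155+11880=22275; T_12,10=10×55+1155=1705; T_12,11=11×1+55=66
r13: T_13,9=9×22275+159027=359502; T_13,10=10×1705+22275=39325; T_13,11=11×66+1705=2431
Read S(13,9) = 359502, S(13,10) = 39325, S(13,11) = 2431.

359502, 39325, 2431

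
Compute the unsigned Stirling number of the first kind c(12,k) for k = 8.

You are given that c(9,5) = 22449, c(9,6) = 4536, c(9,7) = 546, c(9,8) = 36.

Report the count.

r10: T_10,6=9×4536+22449=63273; T_10,7=9×546+4536=9450; T_10,8=9×36+546=870
r11: T_11,7=10×9450+63273=157773; T_11,8=10×870+9450=18150
r12: T_12,8=11×18150+157773=357423
Read c(12,8) = 357423.

357423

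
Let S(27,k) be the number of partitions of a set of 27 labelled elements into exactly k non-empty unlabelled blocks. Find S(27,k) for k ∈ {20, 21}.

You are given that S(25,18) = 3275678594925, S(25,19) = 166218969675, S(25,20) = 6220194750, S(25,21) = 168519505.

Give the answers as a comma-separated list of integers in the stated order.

r26: T_26,19=19×166218969675+3275678594925=6433839018750; T_26,20=20×6220194750+166218969675=290622864675; T_26,21=21×168519505+6220194750=9759104355
r27: T_27,20=20×290622864675+6433839018750=12246296312250; T_27,21=21×9759104355+290622864675=495564056130
Read S(27,20) = 12246296312250, S(27,21) = 495564056130.

12246296312250, 495564056130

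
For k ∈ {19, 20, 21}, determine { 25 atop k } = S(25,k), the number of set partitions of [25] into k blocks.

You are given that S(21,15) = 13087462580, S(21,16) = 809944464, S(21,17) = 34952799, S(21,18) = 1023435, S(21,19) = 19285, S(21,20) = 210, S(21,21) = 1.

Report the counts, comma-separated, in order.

@22  (22,16):809944464·16+13087462580→26046574004, (22,17):34952799·17+809944464→1404142047, (22,18):1023435·18+34952799→53374629, (22,19):19285·19+1023435→1389850, (22,20):210·20+19285→23485, (22,21):1·21+210→231
@23  (23,17):1404142047·17+26046574004→49916988803, (23,18):53374629·18+1404142047→2364885369, (23,19):1389850·19+53374629→79781779, (23,20):23485·20+1389850→1859550, (23,21):231·21+23485→28336
@24  (24,18):2364885369·18+49916988803→92484925445, (24,19):79781779·19+2364885369→3880739170, (24,20):1859550·20+79781779→116972779, (24,21):28336·21+1859550→2454606
@25  (25,19):3880739170·19+92484925445→166218969675, (25,20):116972779·20+3880739170→6220194750, (25,21):2454606·21+116972779→168519505
Read S(25,19) = 166218969675, S(25,20) = 6220194750, S(25,21) = 168519505.

166218969675, 6220194750, 168519505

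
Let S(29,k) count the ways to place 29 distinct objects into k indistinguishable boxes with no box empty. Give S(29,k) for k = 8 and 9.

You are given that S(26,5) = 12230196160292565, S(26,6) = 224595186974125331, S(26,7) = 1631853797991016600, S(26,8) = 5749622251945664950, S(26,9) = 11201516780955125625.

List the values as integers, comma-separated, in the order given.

[27] T[27,6]:6*224595186974125331+12230196160292565=1359801318005044551 · T[27,7]:7*1631853797991016600+224595186974125331=11647571772911241531 · T[27,8]:8*5749622251945664950+1631853797991016600=47628831813556336200 · T[27,9]:9*11201516780955125625+5749622251945664950=106563273280541795575
[28] T[28,7]:7*11647571772911241531+1359801318005044551=82892803728383735268 · T[28,8]:8*47628831813556336200+11647571772911241531=392678226281361931131 · T[28,9]:9*106563273280541795575+47628831813556336200=1006698291338432496375
[29] T[29,8]:8*392678226281361931131+82892803728383735268=3224318613979279184316 · T[29,9]:9*1006698291338432496375+392678226281361931131=9452962848327254398506
Read S(29,8) = 3224318613979279184316, S(29,9) = 9452962848327254398506.

3224318613979279184316, 9452962848327254398506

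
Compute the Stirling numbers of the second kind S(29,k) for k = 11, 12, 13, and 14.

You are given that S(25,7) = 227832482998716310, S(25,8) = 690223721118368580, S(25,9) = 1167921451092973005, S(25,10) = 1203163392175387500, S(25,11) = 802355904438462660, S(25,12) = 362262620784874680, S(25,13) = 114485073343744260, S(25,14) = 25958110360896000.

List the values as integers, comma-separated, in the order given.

i=26: T(26,8)=227832482998716310+8·690223721118368580=5749622251945664950 | T(26,9)=690223721118368580+9·1167921451092973005=11201516780955125625 | T(26,10)=1167921451092973005+10·1203163392175387500=13199555372846848005 | T(26,11)=1203163392175387500+11·802355904438462660=10029078340998476760 | T(26,12)=802355904438462660+12·362262620784874680=5149507353856958820 | T(26,13)=362262620784874680+13·114485073343744260=1850568574253550060 | T(26,14)=114485073343744260+14·25958110360896000=477898618396288260
i=27: T(27,9)=5749622251945664950+9·11201516780955125625=106563273280541795575 | T(27,10)=11201516780955125625+10·13199555372846848005=143197070509423605675 | T(27,11)=13199555372846848005+11·10029078340998476760=123519417123830092365 | T(27,12)=10029078340998476760+12·5149507353856958820=71823166587281982600 | T(27,13)=5149507353856958820+13·1850568574253550060=29206898819153109600 | T(27,14)=1850568574253550060+14·477898618396288260=8541149231801585700
i=28: T(28,10)=106563273280541795575+10·143197070509423605675=1538533978374777852325 | T(28,11)=143197070509423605675+11·123519417123830092365=1501910658871554621690 | T(28,12)=123519417123830092365+12·71823166587281982600=985397416171213883565 | T(28,13)=71823166587281982600+13·29206898819153109600=451512851236272407400 | T(28,14)=29206898819153109600+14·8541149231801585700=148782988064375309400
i=29: T(29,11)=1538533978374777852325+11·1501910658871554621690=18059551225961878690915 | T(29,12)=1501910658871554621690+12·985397416171213883565=13326679652926121224470 | T(29,13)=985397416171213883565+13·451512851236272407400=6855064482242755179765 | T(29,14)=451512851236272407400+14·148782988064375309400=2534474684137526739000
Read S(29,11) = 18059551225961878690915, S(29,12) = 13326679652926121224470, S(29,13) = 6855064482242755179765, S(29,14) = 2534474684137526739000.

18059551225961878690915, 13326679652926121224470, 6855064482242755179765, 2534474684137526739000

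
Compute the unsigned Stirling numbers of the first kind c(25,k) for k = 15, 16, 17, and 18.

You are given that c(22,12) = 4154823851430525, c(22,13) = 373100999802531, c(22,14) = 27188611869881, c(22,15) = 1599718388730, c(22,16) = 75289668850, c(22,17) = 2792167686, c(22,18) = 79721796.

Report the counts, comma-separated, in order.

92446911376173550, 5700586321864500, 290886679867135, 12191224980000

r23: T_23,13=22×373100999802531+4154823851430525=12363045847086207; T_23,14=22×27188611869881+373100999802531=971250460939913; T_23,15=22×1599718388730+27188611869881=62382416421941; T_23,16=22×75289668850+1599718388730=3256091103430; T_23,17=22×2792167686+75289668850=136717357942; T_23,18=22×79721796+2792167686=4546047198
r24: T_24,14=23×971250460939913+12363045847086207=34701806448704206; T_24,15=23×62382416421941+971250460939913=2406046038644556; T_24,16=23×3256091103430+62382416421941=137272511800831; T_24,17=23×136717357942+3256091103430=6400590336096; T_24,18=23×4546047198+136717357942=241276443496
r25: T_25,15=24×2406046038644556+34701806448704206=92446911376173550; T_25,16=24×137272511800831+2406046038644556=5700586321864500; T_25,17=24×6400590336096+137272511800831=290886679867135; T_25,18=24×241276443496+6400590336096=12191224980000
Read c(25,15) = 92446911376173550, c(25,16) = 5700586321864500, c(25,17) = 290886679867135, c(25,18) = 12191224980000.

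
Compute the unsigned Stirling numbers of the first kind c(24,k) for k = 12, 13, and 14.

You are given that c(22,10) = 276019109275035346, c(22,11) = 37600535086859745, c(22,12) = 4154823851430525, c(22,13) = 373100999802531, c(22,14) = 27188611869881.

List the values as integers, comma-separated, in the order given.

i=23: T(23,11)=276019109275035346+22·37600535086859745=1103230881185949736 | T(23,12)=37600535086859745+22·4154823851430525=129006659818331295 | T(23,13)=4154823851430525+22·373100999802531=12363045847086207 | T(23,14)=373100999802531+22·27188611869881=971250460939913
i=24: T(24,12)=1103230881185949736+23·129006659818331295=4070384057007569521 | T(24,13)=129006659818331295+23·12363045847086207=413356714301314056 | T(24,14)=12363045847086207+23·971250460939913=34701806448704206
Read c(24,12) = 4070384057007569521, c(24,13) = 413356714301314056, c(24,14) = 34701806448704206.

4070384057007569521, 413356714301314056, 34701806448704206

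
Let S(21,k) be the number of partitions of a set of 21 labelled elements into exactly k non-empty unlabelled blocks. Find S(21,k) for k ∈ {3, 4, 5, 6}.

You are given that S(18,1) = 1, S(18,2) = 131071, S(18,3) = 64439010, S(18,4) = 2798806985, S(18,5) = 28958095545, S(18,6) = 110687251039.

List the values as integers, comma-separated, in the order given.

1742343625, 181509070050, 3791262568401, 26585679462804

@19  (19,1):1·1+0→1, (19,2):131071·2+1→262143, (19,3):64439010·3+131071→193448101, (19,4):2798806985·4+64439010→11259666950, (19,5):28958095545·5+2798806985→147589284710, (19,6):110687251039·6+28958095545→693081601779
@20  (20,2):262143·2+1→524287, (20,3):193448101·3+262143→580606446, (20,4):11259666950·4+193448101→45232115901, (20,5):147589284710·5+11259666950→749206090500, (20,6):693081601779·6+147589284710→4306078895384
@21  (21,3):580606446·3+524287→1742343625, (21,4):45232115901·4+580606446→181509070050, (21,5):749206090500·5+45232115901→3791262568401, (21,6):4306078895384·6+749206090500→26585679462804
Read S(21,3) = 1742343625, S(21,4) = 181509070050, S(21,5) = 3791262568401, S(21,6) = 26585679462804.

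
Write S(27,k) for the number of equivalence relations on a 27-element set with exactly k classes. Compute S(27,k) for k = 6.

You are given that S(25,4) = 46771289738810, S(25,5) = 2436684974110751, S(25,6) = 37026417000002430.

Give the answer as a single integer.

1359801318005044551

r26: T_26,5=5×2436684974110751+46771289738810=12230196160292565; T_26,6=6×37026417000002430+2436684974110751=224595186974125331
r27: T_27,6=6×224595186974125331+12230196160292565=1359801318005044551
Read S(27,6) = 1359801318005044551.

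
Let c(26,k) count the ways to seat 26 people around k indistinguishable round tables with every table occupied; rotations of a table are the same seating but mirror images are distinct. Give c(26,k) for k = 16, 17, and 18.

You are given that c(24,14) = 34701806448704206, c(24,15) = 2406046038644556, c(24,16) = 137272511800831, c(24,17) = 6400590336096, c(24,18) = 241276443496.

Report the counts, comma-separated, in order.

234961569422786050, 12972753318542875, 595667304367135

r25: T_25,15=24×2406046038644556+34701806448704206=92446911376173550; T_25,16=24×137272511800831+2406046038644556=5700586321864500; T_25,17=24×6400590336096+137272511800831=290886679867135; T_25,18=24×241276443496+6400590336096=12191224980000
r26: T_26,16=25×5700586321864500+92446911376173550=234961569422786050; T_26,17=25×290886679867135+5700586321864500=12972753318542875; T_26,18=25×12191224980000+290886679867135=595667304367135
Read c(26,16) = 234961569422786050, c(26,17) = 12972753318542875, c(26,18) = 595667304367135.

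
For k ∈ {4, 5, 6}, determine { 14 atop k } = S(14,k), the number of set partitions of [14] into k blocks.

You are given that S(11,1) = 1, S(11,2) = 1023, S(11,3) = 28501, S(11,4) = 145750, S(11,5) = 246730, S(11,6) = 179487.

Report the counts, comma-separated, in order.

10391745, 40075035, 63436373

[12] T[12,2]:2*1023+1=2047 · T[12,3]:3*28501+1023=86526 · T[12,4]:4*145750+28501=611501 · T[12,5]:5*246730+145750=1379400 · T[12,6]:6*179487+246730=1323652
[13] T[13,3]:3*86526+2047=261625 · T[13,4]:4*611501+86526=2532530 · T[13,5]:5*1379400+611501=7508501 · T[13,6]:6*1323652+1379400=9321312
[14] T[14,4]:4*2532530+261625=10391745 · T[14,5]:5*7508501+2532530=40075035 · T[14,6]:6*9321312+7508501=63436373
Read S(14,4) = 10391745, S(14,5) = 40075035, S(14,6) = 63436373.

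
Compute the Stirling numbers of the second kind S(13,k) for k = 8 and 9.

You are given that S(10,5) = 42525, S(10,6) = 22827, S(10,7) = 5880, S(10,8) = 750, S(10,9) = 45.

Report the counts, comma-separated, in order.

r11: T_11,6=6×22827+42525=179487; T_11,7=7×5880+22827=63987; T_11,8=8×750+5880=11880; T_11,9=9×45+750=1155
r12: T_12,7=7×63987+179487=627396; T_12,8=8×11880+63987=159027; T_12,9=9×1155+11880=22275
r13: T_13,8=8×159027+627396=1899612; T_13,9=9×22275+159027=359502
Read S(13,8) = 1899612, S(13,9) = 359502.

1899612, 359502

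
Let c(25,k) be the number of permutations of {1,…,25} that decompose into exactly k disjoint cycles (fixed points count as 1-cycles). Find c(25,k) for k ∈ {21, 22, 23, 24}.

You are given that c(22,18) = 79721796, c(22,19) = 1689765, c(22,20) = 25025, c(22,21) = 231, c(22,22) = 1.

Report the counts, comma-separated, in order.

238810495, 3795000, 42550, 300

i=23: T(23,19)=79721796+22·1689765=116896626 | T(23,20)=1689765+22·25025=2240315 | T(23,21)=25025+22·231=30107 | T(23,22)=231+22·1=253 | T(23,23)=1+22·0=1
i=24: T(24,20)=116896626+23·2240315=168423871 | T(24,21)=2240315+23·30107=2932776 | T(24,22)=30107+23·253=35926 | T(24,23)=253+23·1=276 | T(24,24)=1+23·0=1
i=25: T(25,21)=168423871+24·2932776=238810495 | T(25,22)=2932776+24·35926=3795000 | T(25,23)=35926+24·276=42550 | T(25,24)=276+24·1=300
Read c(25,21) = 238810495, c(25,22) = 3795000, c(25,23) = 42550, c(25,24) = 300.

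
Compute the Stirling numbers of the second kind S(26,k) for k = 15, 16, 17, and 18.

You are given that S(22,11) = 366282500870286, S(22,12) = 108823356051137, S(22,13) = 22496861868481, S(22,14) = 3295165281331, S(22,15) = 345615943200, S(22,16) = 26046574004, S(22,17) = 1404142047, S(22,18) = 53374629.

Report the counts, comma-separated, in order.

i=23: T(23,12)=366282500870286+12·108823356051137=1672162773483930 | T(23,13)=108823356051137+13·22496861868481=401282560341390 | T(23,14)=22496861868481+14·3295165281331=68629175807115 | T(23,15)=3295165281331+15·345615943200=8479404429331 | T(23,16)=345615943200+16·26046574004=762361127264 | T(23,17)=26046574004+17·1404142047=49916988803 | T(23,18)=1404142047+18·53374629=2364885369
i=24: T(24,13)=1672162773483930+13·401282560341390=6888836057922000 | T(24,14)=401282560341390+14·68629175807115=1362091021641000 | T(24,15)=68629175807115+15·8479404429331=195820242247080 | T(24,16)=8479404429331+16·762361127264=20677182465555 | T(24,17)=762361127264+17·49916988803=1610949936915 | T(24,18)=49916988803+18·2364885369=92484925445
i=25: T(25,14)=6888836057922000+14·1362091021641000=25958110360896000 | T(25,15)=1362091021641000+15·195820242247080=4299394655347200 | T(25,16)=195820242247080+16·20677182465555=526655161695960 | T(25,17)=20677182465555+17·1610949936915=48063331393110 | T(25,18)=1610949936915+18·92484925445=3275678594925
i=26: T(26,15)=25958110360896000+15·4299394655347200=90449030191104000 | T(26,16)=4299394655347200+16·526655161695960=12725877242482560 | T(26,17)=526655161695960+17·48063331393110=1343731795378830 | T(26,18)=48063331393110+18·3275678594925=107025546101760
Read S(26,15) = 90449030191104000, S(26,16) = 12725877242482560, S(26,17) = 1343731795378830, S(26,18) = 107025546101760.

90449030191104000, 12725877242482560, 1343731795378830, 107025546101760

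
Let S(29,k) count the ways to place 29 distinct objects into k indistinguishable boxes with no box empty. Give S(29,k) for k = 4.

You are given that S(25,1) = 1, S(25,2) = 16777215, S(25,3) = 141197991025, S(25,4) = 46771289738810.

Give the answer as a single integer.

[26] T[26,1]:1*1+0=1 · T[26,2]:2*16777215+1=33554431 · T[26,3]:3*141197991025+16777215=423610750290 · T[26,4]:4*46771289738810+141197991025=187226356946265
[27] T[27,2]:2*33554431+1=67108863 · T[27,3]:3*423610750290+33554431=1270865805301 · T[27,4]:4*187226356946265+423610750290=749329038535350
[28] T[28,3]:3*1270865805301+67108863=3812664524766 · T[28,4]:4*749329038535350+1270865805301=2998587019946701
[29] T[29,4]:4*2998587019946701+3812664524766=11998160744311570
Read S(29,4) = 11998160744311570.

11998160744311570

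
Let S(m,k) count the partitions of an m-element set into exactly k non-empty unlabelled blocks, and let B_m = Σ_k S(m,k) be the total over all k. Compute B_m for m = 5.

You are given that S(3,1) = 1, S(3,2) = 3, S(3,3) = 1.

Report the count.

52

r4: T_4,1=1×1+0=1; T_4,2=2×3+1=7; T_4,3=3×1+3=6; T_4,4=4×0+1=1
r5: T_5,1=1×1+0=1; T_5,2=2×7+1=15; T_5,3=3×6+7=25; T_5,4=4×1+6=10; T_5,5=5×0+1=1
B_5 = ΣS(5,k) = 1+15+25+10+1 = 52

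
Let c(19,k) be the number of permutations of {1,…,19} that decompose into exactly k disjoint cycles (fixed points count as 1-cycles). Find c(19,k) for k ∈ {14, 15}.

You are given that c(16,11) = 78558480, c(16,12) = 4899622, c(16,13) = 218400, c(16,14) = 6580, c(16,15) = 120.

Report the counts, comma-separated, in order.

549789282, 22323822

@17  (17,12):4899622·16+78558480→156952432, (17,13):218400·16+4899622→8394022, (17,14):6580·16+218400→323680, (17,15):120·16+6580→8500
@18  (18,13):8394022·17+156952432→299650806, (18,14):323680·17+8394022→13896582, (18,15):8500·17+323680→468180
@19  (19,14):13896582·18+299650806→549789282, (19,15):468180·18+13896582→22323822
Read c(19,14) = 549789282, c(19,15) = 22323822.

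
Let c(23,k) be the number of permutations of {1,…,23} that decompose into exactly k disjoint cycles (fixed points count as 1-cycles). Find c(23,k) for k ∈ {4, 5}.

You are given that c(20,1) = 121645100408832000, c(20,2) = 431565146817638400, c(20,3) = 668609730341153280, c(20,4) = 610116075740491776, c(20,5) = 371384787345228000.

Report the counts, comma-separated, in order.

[21] T[21,2]:20*431565146817638400+121645100408832000=8752948036761600000 · T[21,3]:20*668609730341153280+431565146817638400=13803759753640704000 · T[21,4]:20*610116075740491776+668609730341153280=12870931245150988800 · T[21,5]:20*371384787345228000+610116075740491776=8037811822645051776
[22] T[22,3]:21*13803759753640704000+8752948036761600000=298631902863216384000 · T[22,4]:21*12870931245150988800+13803759753640704000=284093315901811468800 · T[22,5]:21*8037811822645051776+12870931245150988800=181664979520697076096
[23] T[23,4]:22*284093315901811468800+298631902863216384000=6548684852703068697600 · T[23,5]:22*181664979520697076096+284093315901811468800=4280722865357147142912
Read c(23,4) = 6548684852703068697600, c(23,5) = 4280722865357147142912.

6548684852703068697600, 4280722865357147142912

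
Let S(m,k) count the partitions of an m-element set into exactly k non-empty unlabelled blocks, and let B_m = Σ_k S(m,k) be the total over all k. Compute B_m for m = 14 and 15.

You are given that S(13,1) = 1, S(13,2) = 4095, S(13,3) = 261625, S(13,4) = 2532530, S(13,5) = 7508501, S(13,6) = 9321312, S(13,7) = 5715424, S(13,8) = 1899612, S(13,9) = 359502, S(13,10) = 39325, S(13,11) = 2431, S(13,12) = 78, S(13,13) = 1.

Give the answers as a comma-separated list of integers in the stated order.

row 14: T[14][1]=1·1+0=1  T[14][2]=2·4095+1=8191  T[14][3]=3·261625+4095=788970  T[14][4]=4·2532530+261625=10391745  T[14][5]=5·7508501+2532530=40075035  T[14][6]=6·9321312+7508501=63436373  T[14][7]=7·5715424+9321312=49329280  T[14][8]=8·1899612+5715424=20912320  T[14][9]=9·359502+1899612=5135130  T[14][10]=10·39325+359502=752752  T[14][11]=11·2431+39325=66066  T[14][12]=12·78+2431=3367  T[14][13]=13·1+78=91  T[14][14]=14·0+1=1
row 15: T[15][1]=1·1+0=1  T[15][2]=2·8191+1=16383  T[15][3]=3·788970+8191=2375101  T[15][4]=4·10391745+788970=42355950  T[15][5]=5·40075035+10391745=210766920  T[15][6]=6·63436373+40075035=420693273  T[15][7]=7·49329280+63436373=408741333  T[15][8]=8·20912320+49329280=216627840  T[15][9]=9·5135130+20912320=67128490  T[15][10]=10·752752+5135130=12662650  T[15][11]=11·66066+752752=1479478  T[15][12]=12·3367+66066=106470  T[15][13]=13·91+3367=4550  T[15][14]=14·1+91=105  T[15][15]=15·0+1=1
B_14 = ΣS(14,k) = 1+8191+788970+10391745+40075035+63436373+49329280+20912320+5135130+752752+66066+3367+91+1 = 190899322
B_15 = ΣS(15,k) = 1+16383+2375101+42355950+210766920+420693273+408741333+216627840+67128490+12662650+1479478+106470+4550+105+1 = 1382958545

190899322, 1382958545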